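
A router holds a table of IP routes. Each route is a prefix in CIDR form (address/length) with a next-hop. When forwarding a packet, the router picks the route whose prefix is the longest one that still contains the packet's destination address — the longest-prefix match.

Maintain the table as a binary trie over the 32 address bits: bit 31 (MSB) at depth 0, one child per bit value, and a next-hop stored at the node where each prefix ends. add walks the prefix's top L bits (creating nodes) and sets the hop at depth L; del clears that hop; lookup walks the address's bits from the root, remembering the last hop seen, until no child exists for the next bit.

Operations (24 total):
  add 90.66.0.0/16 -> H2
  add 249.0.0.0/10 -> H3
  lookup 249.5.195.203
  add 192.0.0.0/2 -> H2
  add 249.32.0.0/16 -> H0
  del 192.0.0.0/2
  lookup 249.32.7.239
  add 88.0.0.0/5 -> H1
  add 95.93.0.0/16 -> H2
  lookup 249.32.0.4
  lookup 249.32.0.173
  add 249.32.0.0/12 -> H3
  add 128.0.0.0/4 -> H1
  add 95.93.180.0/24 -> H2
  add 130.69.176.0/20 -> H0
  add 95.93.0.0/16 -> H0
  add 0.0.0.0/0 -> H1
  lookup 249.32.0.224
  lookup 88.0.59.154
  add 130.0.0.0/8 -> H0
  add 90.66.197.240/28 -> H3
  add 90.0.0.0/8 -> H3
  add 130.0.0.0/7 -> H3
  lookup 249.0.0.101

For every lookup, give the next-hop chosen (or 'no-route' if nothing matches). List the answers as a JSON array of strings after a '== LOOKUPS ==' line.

Trace:
  + 90.66.0.0/16 (H2) depth=16
  + 249.0.0.0/10 (H3) depth=10
  Q 249.5.195.203: descend 1111100100 ; hops seen [H3] ; pick H3
  + 192.0.0.0/2 (H2) depth=2
  + 249.32.0.0/16 (H0) depth=16
  - 192.0.0.0/2 clear@2
  Q 249.32.7.239: descend 1111100100100000 ; hops seen [H3,H0] ; pick H0
  + 88.0.0.0/5 (H1) depth=5
  + 95.93.0.0/16 (H2) depth=16
  Q 249.32.0.4: descend 1111100100100000 ; hops seen [H3,H0] ; pick H0
  Q 249.32.0.173: descend 1111100100100000 ; hops seen [H3,H0] ; pick H0
  + 249.32.0.0/12 (H3) depth=12
  + 128.0.0.0/4 (H1) depth=4
  + 95.93.180.0/24 (H2) depth=24
  + 130.69.176.0/20 (H0) depth=20
  + 95.93.0.0/16 (H0) depth=16
  + 0.0.0.0/0 (H1) depth=0
  Q 249.32.0.224: descend 1111100100100000 ; hops seen [H1,H3,H3,H0] ; pick H0
  Q 88.0.59.154: descend 010110 ; hops seen [H1,H1] ; pick H1
  + 130.0.0.0/8 (H0) depth=8
  + 90.66.197.240/28 (H3) depth=28
  + 90.0.0.0/8 (H3) depth=8
  + 130.0.0.0/7 (H3) depth=7
  Q 249.0.0.101: descend 1111100100 ; hops seen [H1,H3] ; pick H3

== LOOKUPS ==
["H3","H0","H0","H0","H0","H1","H3"]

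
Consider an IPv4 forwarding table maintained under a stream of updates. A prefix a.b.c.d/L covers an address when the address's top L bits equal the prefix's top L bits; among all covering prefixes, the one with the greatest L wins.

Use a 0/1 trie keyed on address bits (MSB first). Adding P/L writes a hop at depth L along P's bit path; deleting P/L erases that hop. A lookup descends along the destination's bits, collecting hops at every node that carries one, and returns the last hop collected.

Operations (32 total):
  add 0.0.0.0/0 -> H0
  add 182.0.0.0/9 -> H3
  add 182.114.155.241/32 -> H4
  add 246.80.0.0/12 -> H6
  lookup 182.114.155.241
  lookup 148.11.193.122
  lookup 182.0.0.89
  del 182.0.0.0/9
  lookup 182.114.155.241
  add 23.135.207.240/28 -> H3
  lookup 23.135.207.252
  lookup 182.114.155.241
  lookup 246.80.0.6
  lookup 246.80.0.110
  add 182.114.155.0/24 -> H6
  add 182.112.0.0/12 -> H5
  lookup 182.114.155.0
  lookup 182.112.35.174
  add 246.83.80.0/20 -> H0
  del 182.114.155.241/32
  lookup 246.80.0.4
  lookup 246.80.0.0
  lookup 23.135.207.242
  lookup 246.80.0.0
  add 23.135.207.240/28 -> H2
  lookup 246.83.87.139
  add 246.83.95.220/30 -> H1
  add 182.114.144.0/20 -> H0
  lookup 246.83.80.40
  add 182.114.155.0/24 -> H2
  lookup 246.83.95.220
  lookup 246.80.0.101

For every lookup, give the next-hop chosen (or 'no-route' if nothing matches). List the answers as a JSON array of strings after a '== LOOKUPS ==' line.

Trace:
  add 0.0.0.0/0 -> H0 at depth 0
  add 182.0.0.0/9 -> H3 at depth 9
  add 182.114.155.241/32 -> H4 at depth 32
  add 246.80.0.0/12 -> H6 at depth 12
  Q 182.114.155.241: descend 10110110011100101001101111110001 ; hops seen [H0,H3,H4] ; pick H4
  Q 148.11.193.122: descend 10 ; hops seen [H0] ; pick H0
  Q 182.0.0.89: descend 101101100 ; hops seen [H0,H3] ; pick H3
  del 182.0.0.0/9 (clear depth 9)
  Q 182.114.155.241: descend 10110110011100101001101111110001 ; hops seen [H0,H4] ; pick H4
  add 23.135.207.240/28 -> H3 at depth 28
  Q 23.135.207.252: descend 0001011110000111110011111111 ; hops seen [H0,H3] ; pick H3
  Q 182.114.155.241: descend 10110110011100101001101111110001 ; hops seen [H0,H4] ; pick H4
  Q 246.80.0.6: descend 111101100101 ; hops seen [H0,H6] ; pick H6
  Q 246.80.0.110: descend 111101100101 ; hops seen [H0,H6] ; pick H6
  add 182.114.155.0/24 -> H6 at depth 24
  add 182.112.0.0/12 -> H5 at depth 12
  Q 182.114.155.0: descend 101101100111001010011011 ; hops seen [H0,H5,H6] ; pick H6
  Q 182.112.35.174: descend 10110110011100 ; hops seen [H0,H5] ; pick H5
  add 246.83.80.0/20 -> H0 at depth 20
  del 182.114.155.241/32 (clear depth 32)
  Q 246.80.0.4: descend 11110110010100 ; hops seen [H0,H6] ; pick H6
  Q 246.80.0.0: descend 11110110010100 ; hops seen [H0,H6] ; pick H6
  Q 23.135.207.242: descend 0001011110000111110011111111 ; hops seen [H0,H3] ; pick H3
  Q 246.80.0.0: descend 11110110010100 ; hops seen [H0,H6] ; pick H6
  add 23.135.207.240/28 -> H2 at depth 28
  Q 246.83.87.139: descend 11110110010100110101 ; hops seen [H0,H6,H0] ; pick H0
  add 246.83.95.220/30 -> H1 at depth 30
  add 182.114.144.0/20 -> H0 at depth 20
  Q 246.83.80.40: descend 11110110010100110101 ; hops seen [H0,H6,H0] ; pick H0
  add 182.114.155.0/24 -> H2 at depth 24
  Q 246.83.95.220: descend 111101100101001101011111110111 ; hops seen [H0,H6,H0,H1] ; pick H1
  Q 246.80.0.101: descend 11110110010100 ; hops seen [H0,H6] ; pick H6

== LOOKUPS ==
["H4","H0","H3","H4","H3","H4","H6","H6","H6","H5","H6","H6","H3","H6","H0","H0","H1","H6"]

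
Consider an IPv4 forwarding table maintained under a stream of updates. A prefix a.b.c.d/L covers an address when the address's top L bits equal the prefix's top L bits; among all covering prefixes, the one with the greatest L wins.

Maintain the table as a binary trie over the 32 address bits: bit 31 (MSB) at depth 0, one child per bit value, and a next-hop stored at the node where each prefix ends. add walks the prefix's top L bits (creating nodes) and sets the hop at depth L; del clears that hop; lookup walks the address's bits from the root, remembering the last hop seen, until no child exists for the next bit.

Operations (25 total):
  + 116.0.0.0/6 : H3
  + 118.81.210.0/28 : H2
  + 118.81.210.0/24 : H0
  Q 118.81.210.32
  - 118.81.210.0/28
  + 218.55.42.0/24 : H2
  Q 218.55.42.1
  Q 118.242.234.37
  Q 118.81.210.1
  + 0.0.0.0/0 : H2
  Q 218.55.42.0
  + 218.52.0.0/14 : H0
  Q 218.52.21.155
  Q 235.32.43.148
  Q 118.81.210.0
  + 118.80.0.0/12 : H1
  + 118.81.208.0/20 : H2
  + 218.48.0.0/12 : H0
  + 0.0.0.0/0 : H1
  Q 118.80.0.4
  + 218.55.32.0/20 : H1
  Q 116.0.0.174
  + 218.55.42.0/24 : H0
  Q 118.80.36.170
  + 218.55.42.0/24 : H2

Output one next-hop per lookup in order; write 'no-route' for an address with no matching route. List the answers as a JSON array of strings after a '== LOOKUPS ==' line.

Trace:
  + 116.0.0.0/6 (H3) depth=6
  + 118.81.210.0/28 (H2) depth=28
  + 118.81.210.0/24 (H0) depth=24
  lookup 118.81.210.32: bits 01110110010100011101001000 walk d0:-→d1:-→d2:-→d3:-→d4:-→d5:-→d6:H3→d7:-→d8:-→d9:-→d10:-→d11:-→d12:-→d13:-→d14:-→d15:-→d16:-→d17:-→d18:-→d19:-→d20:-→d21:-→d22:-→d23:-→d24:H0→d25:-→d26:- -> H0
  - 118.81.210.0/28 clear@28
  + 218.55.42.0/24 (H2) depth=24
  lookup 218.55.42.1: bits 110110100011011100101010 walk d0:-→d1:-→d2:-→d3:-→d4:-→d5:-→d6:-→d7:-→d8:-→d9:-→d10:-→d11:-→d12:-→d13:-→d14:-→d15:-→d16:-→d17:-→d18:-→d19:-→d20:-→d21:-→d22:-→d23:-→d24:H2 -> H2
  lookup 118.242.234.37: bits 01110110 walk d0:-→d1:-→d2:-→d3:-→d4:-→d5:-→d6:H3→d7:-→d8:- -> H3
  lookup 118.81.210.1: bits 0111011001010001110100100000 walk d0:-→d1:-→d2:-→d3:-→d4:-→d5:-→d6:H3→d7:-→d8:-→d9:-→d10:-→d11:-→d12:-→d13:-→d14:-→d15:-→d16:-→d17:-→d18:-→d19:-→d20:-→d21:-→d22:-→d23:-→d24:H0→d25:-→d26:-→d27:-→d28:- -> H0
  + 0.0.0.0/0 (H2) depth=0
  lookup 218.55.42.0: bits 110110100011011100101010 walk d0:H2→d1:-→d2:-→d3:-→d4:-→d5:-→d6:-→d7:-→d8:-→d9:-→d10:-→d11:-→d12:-→d13:-→d14:-→d15:-→d16:-→d17:-→d18:-→d19:-→d20:-→d21:-→d22:-→d23:-→d24:H2 -> H2
  + 218.52.0.0/14 (H0) depth=14
  lookup 218.52.21.155: bits 11011010001101 walk d0:H2→d1:-→d2:-→d3:-→d4:-→d5:-→d6:-→d7:-→d8:-→d9:-→d10:-→d11:-→d12:-→d13:-→d14:H0 -> H0
  lookup 235.32.43.148: bits 11 walk d0:H2→d1:-→d2:- -> H2
  lookup 118.81.210.0: bits 0111011001010001110100100000 walk d0:H2→d1:-→d2:-→d3:-→d4:-→d5:-→d6:H3→d7:-→d8:-→d9:-→d10:-→d11:-→d12:-→d13:-→d14:-→d15:-→d16:-→d17:-→d18:-→d19:-→d20:-→d21:-→d22:-→d23:-→d24:H0→d25:-→d26:-→d27:-→d28:- -> H0
  + 118.80.0.0/12 (H1) depth=12
  + 118.81.208.0/20 (H2) depth=20
  + 218.48.0.0/12 (H0) depth=12
  + 0.0.0.0/0 (H1) depth=0
  lookup 118.80.0.4: bits 011101100101000 walk d0:H1→d1:-→d2:-→d3:-→d4:-→d5:-→d6:H3→d7:-→d8:-→d9:-→d10:-→d11:-→d12:H1→d13:-→d14:-→d15:- -> H1
  + 218.55.32.0/20 (H1) depth=20
  lookup 116.0.0.174: bits 011101 walk d0:H1→d1:-→d2:-→d3:-→d4:-→d5:-→d6:H3 -> H3
  + 218.55.42.0/24 (H0) depth=24
  lookup 118.80.36.170: bits 011101100101000 walk d0:H1→d1:-→d2:-→d3:-→d4:-→d5:-→d6:H3→d7:-→d8:-→d9:-→d10:-→d11:-→d12:H1→d13:-→d14:-→d15:- -> H1
  + 218.55.42.0/24 (H2) depth=24

== LOOKUPS ==
["H0","H2","H3","H0","H2","H0","H2","H0","H1","H3","H1"]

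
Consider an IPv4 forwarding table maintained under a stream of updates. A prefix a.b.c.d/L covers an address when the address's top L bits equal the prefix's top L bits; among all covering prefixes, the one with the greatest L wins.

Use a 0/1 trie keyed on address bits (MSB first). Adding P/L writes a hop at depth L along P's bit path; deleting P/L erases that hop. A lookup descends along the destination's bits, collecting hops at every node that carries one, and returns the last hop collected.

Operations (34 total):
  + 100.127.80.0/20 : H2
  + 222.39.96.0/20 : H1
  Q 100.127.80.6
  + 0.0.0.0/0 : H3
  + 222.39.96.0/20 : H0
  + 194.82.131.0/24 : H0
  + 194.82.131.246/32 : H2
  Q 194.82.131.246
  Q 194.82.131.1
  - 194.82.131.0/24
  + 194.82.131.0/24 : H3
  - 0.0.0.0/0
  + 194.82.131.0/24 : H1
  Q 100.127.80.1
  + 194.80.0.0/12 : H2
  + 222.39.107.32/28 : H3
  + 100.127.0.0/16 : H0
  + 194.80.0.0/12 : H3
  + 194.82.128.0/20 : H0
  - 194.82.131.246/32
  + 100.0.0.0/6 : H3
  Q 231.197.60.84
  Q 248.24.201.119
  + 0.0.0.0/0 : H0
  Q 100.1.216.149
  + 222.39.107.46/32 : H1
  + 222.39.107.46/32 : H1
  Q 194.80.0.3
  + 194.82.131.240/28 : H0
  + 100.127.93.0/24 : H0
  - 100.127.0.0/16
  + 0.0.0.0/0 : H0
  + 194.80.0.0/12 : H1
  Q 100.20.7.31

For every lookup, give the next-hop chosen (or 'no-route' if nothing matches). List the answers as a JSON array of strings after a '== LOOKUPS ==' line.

Trace:
  + 100.127.80.0/20 (H2) depth=20
  + 222.39.96.0/20 (H1) depth=20
  ? 100.127.80.6  path d0:-→d1:-→d2:-→d3:-→d4:-→d5:-→d6:-→d7:-→d8:-→d9:-→d10:-→d11:-→d12:-→d13:-→d14:-→d15:-→d16:-→d17:-→d18:-→d19:-→d20:H2  best=H2
  + 0.0.0.0/0 (H3) depth=0
  + 222.39.96.0/20 (H0) depth=20
  + 194.82.131.0/24 (H0) depth=24
  + 194.82.131.246/32 (H2) depth=32
  ? 194.82.131.246  path d0:H3→d1:-→d2:-→d3:-→d4:-→d5:-→d6:-→d7:-→d8:-→d9:-→d10:-→d11:-→d12:-→d13:-→d14:-→d15:-→d16:-→d17:-→d18:-→d19:-→d20:-→d21:-→d22:-→d23:-→d24:H0→d25:-→d26:-→d27:-→d28:-→d29:-→d30:-→d31:-→d32:H2  best=H2
  ? 194.82.131.1  path d0:H3→d1:-→d2:-→d3:-→d4:-→d5:-→d6:-→d7:-→d8:-→d9:-→d10:-→d11:-→d12:-→d13:-→d14:-→d15:-→d16:-→d17:-→d18:-→d19:-→d20:-→d21:-→d22:-→d23:-→d24:H0  best=H0
  del 194.82.131.0/24 (clear depth 24)
  + 194.82.131.0/24 (H3) depth=24
  del 0.0.0.0/0 (clear depth 0)
  + 194.82.131.0/24 (H1) depth=24
  ? 100.127.80.1  path d0:-→d1:-→d2:-→d3:-→d4:-→d5:-→d6:-→d7:-→d8:-→d9:-→d10:-→d11:-→d12:-→d13:-→d14:-→d15:-→d16:-→d17:-→d18:-→d19:-→d20:H2  best=H2
  + 194.80.0.0/12 (H2) depth=12
  + 222.39.107.32/28 (H3) depth=28
  + 100.127.0.0/16 (H0) depth=16
  + 194.80.0.0/12 (H3) depth=12
  + 194.82.128.0/20 (H0) depth=20
  del 194.82.131.246/32 (clear depth 32)
  + 100.0.0.0/6 (H3) depth=6
  ? 231.197.60.84  path d0:-→d1:-→d2:-  best=no-route
  ? 248.24.201.119  path d0:-→d1:-→d2:-  best=no-route
  + 0.0.0.0/0 (H0) depth=0
  ? 100.1.216.149  path d0:H0→d1:-→d2:-→d3:-→d4:-→d5:-→d6:H3→d7:-→d8:-→d9:-  best=H3
  + 222.39.107.46/32 (H1) depth=32
  + 222.39.107.46/32 (H1) depth=32
  ? 194.80.0.3  path d0:H0→d1:-→d2:-→d3:-→d4:-→d5:-→d6:-→d7:-→d8:-→d9:-→d10:-→d11:-→d12:H3→d13:-→d14:-  best=H3
  + 194.82.131.240/28 (H0) depth=28
  + 100.127.93.0/24 (H0) depth=24
  del 100.127.0.0/16 (clear depth 16)
  + 0.0.0.0/0 (H0) depth=0
  + 194.80.0.0/12 (H1) depth=12
  ? 100.20.7.31  path d0:H0→d1:-→d2:-→d3:-→d4:-→d5:-→d6:H3→d7:-→d8:-→d9:-  best=H3

== LOOKUPS ==
["H2","H2","H0","H2","no-route","no-route","H3","H3","H3"]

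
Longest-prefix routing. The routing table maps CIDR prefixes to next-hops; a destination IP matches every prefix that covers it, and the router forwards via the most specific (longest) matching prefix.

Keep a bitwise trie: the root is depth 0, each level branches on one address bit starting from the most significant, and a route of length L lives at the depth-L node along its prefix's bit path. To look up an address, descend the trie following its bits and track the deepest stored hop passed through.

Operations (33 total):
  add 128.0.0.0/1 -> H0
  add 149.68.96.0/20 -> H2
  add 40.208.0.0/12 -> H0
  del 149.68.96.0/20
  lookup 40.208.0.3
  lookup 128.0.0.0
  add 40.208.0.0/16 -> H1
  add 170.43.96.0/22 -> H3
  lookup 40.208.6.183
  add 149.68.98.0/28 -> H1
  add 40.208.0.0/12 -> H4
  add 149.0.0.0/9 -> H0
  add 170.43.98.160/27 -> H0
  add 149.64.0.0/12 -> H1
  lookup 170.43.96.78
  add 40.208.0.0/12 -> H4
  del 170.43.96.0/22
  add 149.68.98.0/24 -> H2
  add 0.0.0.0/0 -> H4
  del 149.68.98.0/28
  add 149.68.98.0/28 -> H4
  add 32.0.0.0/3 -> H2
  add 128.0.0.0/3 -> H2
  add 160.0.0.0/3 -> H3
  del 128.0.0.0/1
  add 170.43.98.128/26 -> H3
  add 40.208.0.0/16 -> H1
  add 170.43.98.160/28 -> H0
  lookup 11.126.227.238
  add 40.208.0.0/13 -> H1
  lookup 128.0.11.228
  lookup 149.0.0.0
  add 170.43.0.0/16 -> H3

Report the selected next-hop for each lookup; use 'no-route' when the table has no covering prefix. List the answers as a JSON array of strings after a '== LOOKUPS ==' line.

Apply in order:
  add 128.0.0.0/1 -> H0 at depth 1
  add 149.68.96.0/20 -> H2 at depth 20
  add 40.208.0.0/12 -> H0 at depth 12
  del 149.68.96.0/20 (clear depth 20)
  ? 40.208.0.3  path d0:-→d1:-→d2:-→d3:-→d4:-→d5:-→d6:-→d7:-→d8:-→d9:-→d10:-→d11:-→d12:H0  best=H0
  ? 128.0.0.0  path d0:-→d1:H0→d2:-→d3:-  best=H0
  add 40.208.0.0/16 -> H1 at depth 16
  add 170.43.96.0/22 -> H3 at depth 22
  ? 40.208.6.183  path d0:-→d1:-→d2:-→d3:-→d4:-→d5:-→d6:-→d7:-→d8:-→d9:-→d10:-→d11:-→d12:H0→d13:-→d14:-→d15:-→d16:H1  best=H1
  add 149.68.98.0/28 -> H1 at depth 28
  add 40.208.0.0/12 -> H4 at depth 12
  add 149.0.0.0/9 -> H0 at depth 9
  add 170.43.98.160/27 -> H0 at depth 27
  add 149.64.0.0/12 -> H1 at depth 12
  ? 170.43.96.78  path d0:-→d1:H0→d2:-→d3:-→d4:-→d5:-→d6:-→d7:-→d8:-→d9:-→d10:-→d11:-→d12:-→d13:-→d14:-→d15:-→d16:-→d17:-→d18:-→d19:-→d20:-→d21:-→d22:H3  best=H3
  add 40.208.0.0/12 -> H4 at depth 12
  del 170.43.96.0/22 (clear depth 22)
  add 149.68.98.0/24 -> H2 at depth 24
  add 0.0.0.0/0 -> H4 at depth 0
  del 149.68.98.0/28 (clear depth 28)
  add 149.68.98.0/28 -> H4 at depth 28
  add 32.0.0.0/3 -> H2 at depth 3
  add 128.0.0.0/3 -> H2 at depth 3
  add 160.0.0.0/3 -> H3 at depth 3
  del 128.0.0.0/1 (clear depth 1)
  add 170.43.98.128/26 -> H3 at depth 26
  add 40.208.0.0/16 -> H1 at depth 16
  add 170.43.98.160/28 -> H0 at depth 28
  ? 11.126.227.238  path d0:H4→d1:-→d2:-  best=H4
  add 40.208.0.0/13 -> H1 at depth 13
  ? 128.0.11.228  path d0:H4→d1:-→d2:-→d3:H2  best=H2
  ? 149.0.0.0  path d0:H4→d1:-→d2:-→d3:H2→d4:-→d5:-→d6:-→d7:-→d8:-→d9:H0  best=H0
  add 170.43.0.0/16 -> H3 at depth 16

== LOOKUPS ==
["H0","H0","H1","H3","H4","H2","H0"]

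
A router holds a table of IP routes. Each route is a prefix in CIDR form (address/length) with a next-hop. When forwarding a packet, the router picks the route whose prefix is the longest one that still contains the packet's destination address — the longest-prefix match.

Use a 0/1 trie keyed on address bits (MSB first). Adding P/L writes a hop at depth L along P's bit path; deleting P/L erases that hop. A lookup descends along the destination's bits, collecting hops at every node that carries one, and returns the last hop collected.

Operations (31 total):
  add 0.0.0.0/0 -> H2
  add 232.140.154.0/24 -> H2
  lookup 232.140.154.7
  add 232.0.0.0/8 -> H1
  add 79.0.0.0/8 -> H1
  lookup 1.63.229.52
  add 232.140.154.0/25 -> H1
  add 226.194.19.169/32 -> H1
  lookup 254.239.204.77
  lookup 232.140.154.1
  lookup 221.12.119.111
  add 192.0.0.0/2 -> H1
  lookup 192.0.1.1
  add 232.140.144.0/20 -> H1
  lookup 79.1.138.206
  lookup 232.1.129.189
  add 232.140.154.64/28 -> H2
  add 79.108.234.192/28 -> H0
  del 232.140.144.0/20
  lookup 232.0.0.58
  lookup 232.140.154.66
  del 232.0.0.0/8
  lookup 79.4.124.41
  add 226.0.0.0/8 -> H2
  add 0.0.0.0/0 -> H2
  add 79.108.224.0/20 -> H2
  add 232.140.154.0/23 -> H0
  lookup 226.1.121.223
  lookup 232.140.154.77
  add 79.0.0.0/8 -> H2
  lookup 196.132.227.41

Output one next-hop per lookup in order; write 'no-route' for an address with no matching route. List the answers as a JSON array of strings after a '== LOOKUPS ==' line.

Process each operation:
  + 0.0.0.0/0 (H2) depth=0
  + 232.140.154.0/24 (H2) depth=24
  ? 232.140.154.7  path d0:H2→d1:-→d2:-→d3:-→d4:-→d5:-→d6:-→d7:-→d8:-→d9:-→d10:-→d11:-→d12:-→d13:-→d14:-→d15:-→d16:-→d17:-→d18:-→d19:-→d20:-→d21:-→d22:-→d23:-→d24:H2  best=H2
  + 232.0.0.0/8 (H1) depth=8
  + 79.0.0.0/8 (H1) depth=8
  ? 1.63.229.52  path d0:H2→d1:-  best=H2
  + 232.140.154.0/25 (H1) depth=25
  + 226.194.19.169/32 (H1) depth=32
  ? 254.239.204.77  path d0:H2→d1:-→d2:-→d3:-  best=H2
  ? 232.140.154.1  path d0:H2→d1:-→d2:-→d3:-→d4:-→d5:-→d6:-→d7:-→d8:H1→d9:-→d10:-→d11:-→d12:-→d13:-→d14:-→d15:-→d16:-→d17:-→d18:-→d19:-→d20:-→d21:-→d22:-→d23:-→d24:H2→d25:H1  best=H1
  ? 221.12.119.111  path d0:H2→d1:-→d2:-  best=H2
  + 192.0.0.0/2 (H1) depth=2
  ? 192.0.1.1  path d0:H2→d1:-→d2:H1  best=H1
  + 232.140.144.0/20 (H1) depth=20
  ? 79.1.138.206  path d0:H2→d1:-→d2:-→d3:-→d4:-→d5:-→d6:-→d7:-→d8:H1  best=H1
  ? 232.1.129.189  path d0:H2→d1:-→d2:H1→d3:-→d4:-→d5:-→d6:-→d7:-→d8:H1  best=H1
  + 232.140.154.64/28 (H2) depth=28
  + 79.108.234.192/28 (H0) depth=28
  - 232.140.144.0/20 clear@20
  ? 232.0.0.58  path d0:H2→d1:-→d2:H1→d3:-→d4:-→d5:-→d6:-→d7:-→d8:H1  best=H1
  ? 232.140.154.66  path d0:H2→d1:-→d2:H1→d3:-→d4:-→d5:-→d6:-→d7:-→d8:H1→d9:-→d10:-→d11:-→d12:-→d13:-→d14:-→d15:-→d16:-→d17:-→d18:-→d19:-→d20:-→d21:-→d22:-→d23:-→d24:H2→d25:H1→d26:-→d27:-→d28:H2  best=H2
  - 232.0.0.0/8 clear@8
  ? 79.4.124.41  path d0:H2→d1:-→d2:-→d3:-→d4:-→d5:-→d6:-→d7:-→d8:H1→d9:-  best=H1
  + 226.0.0.0/8 (H2) depth=8
  + 0.0.0.0/0 (H2) depth=0
  + 79.108.224.0/20 (H2) depth=20
  + 232.140.154.0/23 (H0) depth=23
  ? 226.1.121.223  path d0:H2→d1:-→d2:H1→d3:-→d4:-→d5:-→d6:-→d7:-→d8:H2  best=H2
  ? 232.140.154.77  path d0:H2→d1:-→d2:H1→d3:-→d4:-→d5:-→d6:-→d7:-→d8:-→d9:-→d10:-→d11:-→d12:-→d13:-→d14:-→d15:-→d16:-→d17:-→d18:-→d19:-→d20:-→d21:-→d22:-→d23:H0→d24:H2→d25:H1→d26:-→d27:-→d28:H2  best=H2
  + 79.0.0.0/8 (H2) depth=8
  ? 196.132.227.41  path d0:H2→d1:-→d2:H1  best=H1

== LOOKUPS ==
["H2","H2","H2","H1","H2","H1","H1","H1","H1","H2","H1","H2","H2","H1"]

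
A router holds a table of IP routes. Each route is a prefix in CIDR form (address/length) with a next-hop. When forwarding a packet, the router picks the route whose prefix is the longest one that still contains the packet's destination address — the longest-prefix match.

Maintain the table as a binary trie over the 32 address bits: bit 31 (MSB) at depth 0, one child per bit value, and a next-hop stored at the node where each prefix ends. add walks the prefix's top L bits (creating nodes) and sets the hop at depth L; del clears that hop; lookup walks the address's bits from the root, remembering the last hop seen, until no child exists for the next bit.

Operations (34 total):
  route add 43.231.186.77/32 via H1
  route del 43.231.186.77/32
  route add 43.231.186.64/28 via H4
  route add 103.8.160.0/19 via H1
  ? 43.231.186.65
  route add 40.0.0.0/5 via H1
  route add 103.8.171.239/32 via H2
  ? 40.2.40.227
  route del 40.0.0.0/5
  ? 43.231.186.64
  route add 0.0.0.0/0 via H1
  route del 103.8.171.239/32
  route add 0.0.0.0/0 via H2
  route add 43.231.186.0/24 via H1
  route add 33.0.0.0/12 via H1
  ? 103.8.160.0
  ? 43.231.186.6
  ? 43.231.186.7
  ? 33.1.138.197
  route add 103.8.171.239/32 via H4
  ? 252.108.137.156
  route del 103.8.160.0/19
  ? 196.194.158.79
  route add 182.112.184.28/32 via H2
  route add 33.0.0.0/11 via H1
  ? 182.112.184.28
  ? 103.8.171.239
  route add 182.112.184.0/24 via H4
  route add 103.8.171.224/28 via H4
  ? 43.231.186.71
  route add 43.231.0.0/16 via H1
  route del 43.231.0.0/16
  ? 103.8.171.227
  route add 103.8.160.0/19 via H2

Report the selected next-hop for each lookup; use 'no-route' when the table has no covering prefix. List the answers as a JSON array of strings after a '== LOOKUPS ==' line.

Trace:
  add 43.231.186.77/32 -> H1 at depth 32
  del 43.231.186.77/32 (clear depth 32)
  add 43.231.186.64/28 -> H4 at depth 28
  add 103.8.160.0/19 -> H1 at depth 19
  Q 43.231.186.65: descend 0010101111100111101110100100 ; hops seen [H4] ; pick H4
  add 40.0.0.0/5 -> H1 at depth 5
  add 103.8.171.239/32 -> H2 at depth 32
  Q 40.2.40.227: descend 001010 ; hops seen [H1] ; pick H1
  del 40.0.0.0/5 (clear depth 5)
  Q 43.231.186.64: descend 0010101111100111101110100100 ; hops seen [H4] ; pick H4
  add 0.0.0.0/0 -> H1 at depth 0
  del 103.8.171.239/32 (clear depth 32)
  add 0.0.0.0/0 -> H2 at depth 0
  add 43.231.186.0/24 -> H1 at depth 24
  add 33.0.0.0/12 -> H1 at depth 12
  Q 103.8.160.0: descend 01100111000010001010 ; hops seen [H2,H1] ; pick H1
  Q 43.231.186.6: descend 0010101111100111101110100 ; hops seen [H2,H1] ; pick H1
  Q 43.231.186.7: descend 0010101111100111101110100 ; hops seen [H2,H1] ; pick H1
  Q 33.1.138.197: descend 001000010000 ; hops seen [H2,H1] ; pick H1
  add 103.8.171.239/32 -> H4 at depth 32
  Q 252.108.137.156: descend ε ; hops seen [H2] ; pick H2
  del 103.8.160.0/19 (clear depth 19)
  Q 196.194.158.79: descend ε ; hops seen [H2] ; pick H2
  add 182.112.184.28/32 -> H2 at depth 32
  add 33.0.0.0/11 -> H1 at depth 11
  Q 182.112.184.28: descend 10110110011100001011100000011100 ; hops seen [H2,H2] ; pick H2
  Q 103.8.171.239: descend 01100111000010001010101111101111 ; hops seen [H2,H4] ; pick H4
  add 182.112.184.0/24 -> H4 at depth 24
  add 103.8.171.224/28 -> H4 at depth 28
  Q 43.231.186.71: descend 0010101111100111101110100100 ; hops seen [H2,H1,H4] ; pick H4
  add 43.231.0.0/16 -> H1 at depth 16
  del 43.231.0.0/16 (clear depth 16)
  Q 103.8.171.227: descend 0110011100001000101010111110 ; hops seen [H2,H4] ; pick H4
  add 103.8.160.0/19 -> H2 at depth 19

== LOOKUPS ==
["H4","H1","H4","H1","H1","H1","H1","H2","H2","H2","H4","H4","H4"]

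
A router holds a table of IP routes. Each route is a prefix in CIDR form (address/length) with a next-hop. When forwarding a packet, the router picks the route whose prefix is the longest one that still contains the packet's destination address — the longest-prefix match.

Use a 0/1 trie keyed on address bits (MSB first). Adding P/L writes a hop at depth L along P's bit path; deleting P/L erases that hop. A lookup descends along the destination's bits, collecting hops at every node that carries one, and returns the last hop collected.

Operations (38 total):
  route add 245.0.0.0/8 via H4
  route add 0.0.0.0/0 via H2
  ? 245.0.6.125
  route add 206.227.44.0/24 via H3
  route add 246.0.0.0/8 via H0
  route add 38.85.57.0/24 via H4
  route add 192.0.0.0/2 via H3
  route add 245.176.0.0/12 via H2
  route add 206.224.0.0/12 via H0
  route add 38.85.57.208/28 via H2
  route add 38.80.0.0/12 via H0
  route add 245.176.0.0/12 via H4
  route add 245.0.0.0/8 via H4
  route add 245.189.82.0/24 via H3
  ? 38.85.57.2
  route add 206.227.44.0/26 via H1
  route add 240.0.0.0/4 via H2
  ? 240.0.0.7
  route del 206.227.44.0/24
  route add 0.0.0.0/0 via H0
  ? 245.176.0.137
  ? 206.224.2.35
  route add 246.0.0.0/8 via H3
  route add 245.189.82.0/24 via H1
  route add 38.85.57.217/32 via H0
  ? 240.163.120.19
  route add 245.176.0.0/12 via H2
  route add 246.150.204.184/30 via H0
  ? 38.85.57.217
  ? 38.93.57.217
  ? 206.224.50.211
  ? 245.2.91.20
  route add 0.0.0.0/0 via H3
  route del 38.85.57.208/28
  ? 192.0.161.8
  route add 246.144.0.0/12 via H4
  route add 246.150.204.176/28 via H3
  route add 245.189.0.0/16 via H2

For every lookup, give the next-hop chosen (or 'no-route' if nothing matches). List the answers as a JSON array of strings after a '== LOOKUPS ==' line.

Process each operation:
  + 245.0.0.0/8 (H4) depth=8
  + 0.0.0.0/0 (H2) depth=0
  lookup 245.0.6.125: bits 11110101 walk d0:H2→d1:-→d2:-→d3:-→d4:-→d5:-→d6:-→d7:-→d8:H4 -> H4
  + 206.227.44.0/24 (H3) depth=24
  + 246.0.0.0/8 (H0) depth=8
  + 38.85.57.0/24 (H4) depth=24
  + 192.0.0.0/2 (H3) depth=2
  + 245.176.0.0/12 (H2) depth=12
  + 206.224.0.0/12 (H0) depth=12
  + 38.85.57.208/28 (H2) depth=28
  + 38.80.0.0/12 (H0) depth=12
  + 245.176.0.0/12 (H4) depth=12
  + 245.0.0.0/8 (H4) depth=8
  + 245.189.82.0/24 (H3) depth=24
  lookup 38.85.57.2: bits 001001100101010100111001 walk d0:H2→d1:-→d2:-→d3:-→d4:-→d5:-→d6:-→d7:-→d8:-→d9:-→d10:-→d11:-→d12:H0→d13:-→d14:-→d15:-→d16:-→d17:-→d18:-→d19:-→d20:-→d21:-→d22:-→d23:-→d24:H4 -> H4
  + 206.227.44.0/26 (H1) depth=26
  + 240.0.0.0/4 (H2) depth=4
  lookup 240.0.0.7: bits 11110 walk d0:H2→d1:-→d2:H3→d3:-→d4:H2→d5:- -> H2
  del 206.227.44.0/24 (clear depth 24)
  + 0.0.0.0/0 (H0) depth=0
  lookup 245.176.0.137: bits 111101011011 walk d0:H0→d1:-→d2:H3→d3:-→d4:H2→d5:-→d6:-→d7:-→d8:H4→d9:-→d10:-→d11:-→d12:H4 -> H4
  lookup 206.224.2.35: bits 11001110111000 walk d0:H0→d1:-→d2:H3→d3:-→d4:-→d5:-→d6:-→d7:-→d8:-→d9:-→d10:-→d11:-→d12:H0→d13:-→d14:- -> H0
  + 246.0.0.0/8 (H3) depth=8
  + 245.189.82.0/24 (H1) depth=24
  + 38.85.57.217/32 (H0) depth=32
  lookup 240.163.120.19: bits 11110 walk d0:H0→d1:-→d2:H3→d3:-→d4:H2→d5:- -> H2
  + 245.176.0.0/12 (H2) depth=12
  + 246.150.204.184/30 (H0) depth=30
  lookup 38.85.57.217: bits 00100110010101010011100111011001 walk d0:H0→d1:-→d2:-→d3:-→d4:-→d5:-→d6:-→d7:-→d8:-→d9:-→d10:-→d11:-→d12:H0→d13:-→d14:-→d15:-→d16:-→d17:-→d18:-→d19:-→d20:-→d21:-→d22:-→d23:-→d24:H4→d25:-→d26:-→d27:-→d28:H2→d29:-→d30:-→d31:-→d32:H0 -> H0
  lookup 38.93.57.217: bits 001001100101 walk d0:H0→d1:-→d2:-→d3:-→d4:-→d5:-→d6:-→d7:-→d8:-→d9:-→d10:-→d11:-→d12:H0 -> H0
  lookup 206.224.50.211: bits 11001110111000 walk d0:H0→d1:-→d2:H3→d3:-→d4:-→d5:-→d6:-→d7:-→d8:-→d9:-→d10:-→d11:-→d12:H0→d13:-→d14:- -> H0
  lookup 245.2.91.20: bits 11110101 walk d0:H0→d1:-→d2:H3→d3:-→d4:H2→d5:-→d6:-→d7:-→d8:H4 -> H4
  + 0.0.0.0/0 (H3) depth=0
  del 38.85.57.208/28 (clear depth 28)
  lookup 192.0.161.8: bits 1100 walk d0:H3→d1:-→d2:H3→d3:-→d4:- -> H3
  + 246.144.0.0/12 (H4) depth=12
  + 246.150.204.176/28 (H3) depth=28
  + 245.189.0.0/16 (H2) depth=16

== LOOKUPS ==
["H4","H4","H2","H4","H0","H2","H0","H0","H0","H4","H3"]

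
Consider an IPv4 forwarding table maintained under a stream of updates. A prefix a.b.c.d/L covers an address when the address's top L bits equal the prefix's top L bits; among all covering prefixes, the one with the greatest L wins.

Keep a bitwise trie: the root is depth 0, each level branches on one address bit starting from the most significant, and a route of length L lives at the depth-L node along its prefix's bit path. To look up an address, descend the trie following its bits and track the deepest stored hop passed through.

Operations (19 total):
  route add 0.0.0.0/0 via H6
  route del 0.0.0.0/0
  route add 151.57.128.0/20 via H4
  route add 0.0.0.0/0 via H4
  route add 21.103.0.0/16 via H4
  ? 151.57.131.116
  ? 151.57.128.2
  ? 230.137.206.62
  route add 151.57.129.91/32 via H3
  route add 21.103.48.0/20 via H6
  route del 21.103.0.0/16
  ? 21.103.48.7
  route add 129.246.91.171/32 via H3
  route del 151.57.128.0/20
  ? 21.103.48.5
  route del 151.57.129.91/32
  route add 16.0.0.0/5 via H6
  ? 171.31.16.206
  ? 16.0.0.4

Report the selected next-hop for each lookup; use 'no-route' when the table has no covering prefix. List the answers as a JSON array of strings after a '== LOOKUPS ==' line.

Process each operation:
  add 0.0.0.0/0 -> H6 at depth 0
  del 0.0.0.0/0 (clear depth 0)
  add 151.57.128.0/20 -> H4 at depth 20
  add 0.0.0.0/0 -> H4 at depth 0
  add 21.103.0.0/16 -> H4 at depth 16
  Q 151.57.131.116: descend 10010111001110011000 ; hops seen [H4,H4] ; pick H4
  Q 151.57.128.2: descend 10010111001110011000 ; hops seen [H4,H4] ; pick H4
  Q 230.137.206.62: descend 1 ; hops seen [H4] ; pick H4
  add 151.57.129.91/32 -> H3 at depth 32
  add 21.103.48.0/20 -> H6 at depth 20
  del 21.103.0.0/16 (clear depth 16)
  Q 21.103.48.7: descend 00010101011001110011 ; hops seen [H4,H6] ; pick H6
  add 129.246.91.171/32 -> H3 at depth 32
  del 151.57.128.0/20 (clear depth 20)
  Q 21.103.48.5: descend 00010101011001110011 ; hops seen [H4,H6] ; pick H6
  del 151.57.129.91/32 (clear depth 32)
  add 16.0.0.0/5 -> H6 at depth 5
  Q 171.31.16.206: descend 10 ; hops seen [H4] ; pick H4
  Q 16.0.0.4: descend 00010 ; hops seen [H4,H6] ; pick H6

== LOOKUPS ==
["H4","H4","H4","H6","H6","H4","H6"]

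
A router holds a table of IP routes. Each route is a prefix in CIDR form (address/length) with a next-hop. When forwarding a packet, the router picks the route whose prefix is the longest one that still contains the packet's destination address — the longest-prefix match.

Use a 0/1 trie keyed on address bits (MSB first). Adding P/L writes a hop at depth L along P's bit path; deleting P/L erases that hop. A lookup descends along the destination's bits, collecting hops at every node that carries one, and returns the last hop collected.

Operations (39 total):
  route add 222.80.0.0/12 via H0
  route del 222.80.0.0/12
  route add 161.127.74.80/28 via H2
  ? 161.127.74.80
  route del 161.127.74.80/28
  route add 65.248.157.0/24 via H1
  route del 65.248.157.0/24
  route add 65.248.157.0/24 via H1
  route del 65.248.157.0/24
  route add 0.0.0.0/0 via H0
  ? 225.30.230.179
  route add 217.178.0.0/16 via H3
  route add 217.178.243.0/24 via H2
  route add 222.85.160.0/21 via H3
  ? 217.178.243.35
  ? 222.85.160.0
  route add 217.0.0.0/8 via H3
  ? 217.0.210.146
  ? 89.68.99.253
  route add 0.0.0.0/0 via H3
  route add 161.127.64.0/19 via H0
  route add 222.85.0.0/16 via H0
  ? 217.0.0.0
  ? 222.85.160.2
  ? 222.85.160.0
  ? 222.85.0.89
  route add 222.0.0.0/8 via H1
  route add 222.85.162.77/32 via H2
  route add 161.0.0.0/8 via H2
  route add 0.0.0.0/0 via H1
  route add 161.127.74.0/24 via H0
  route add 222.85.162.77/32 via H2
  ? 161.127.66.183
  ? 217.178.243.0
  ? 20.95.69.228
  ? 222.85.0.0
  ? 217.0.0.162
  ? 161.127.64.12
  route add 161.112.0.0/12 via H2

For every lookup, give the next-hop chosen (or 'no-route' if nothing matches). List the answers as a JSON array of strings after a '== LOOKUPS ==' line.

Process each operation:
  + 222.80.0.0/12 (H0) depth=12
  - 222.80.0.0/12 clear@12
  + 161.127.74.80/28 (H2) depth=28
  ? 161.127.74.80  path d0:-→d1:-→d2:-→d3:-→d4:-→d5:-→d6:-→d7:-→d8:-→d9:-→d10:-→d11:-→d12:-→d13:-→d14:-→d15:-→d16:-→d17:-→d18:-→d19:-→d20:-→d21:-→d22:-→d23:-→d24:-→d25:-→d26:-→d27:-→d28:H2  best=H2
  - 161.127.74.80/28 clear@28
  + 65.248.157.0/24 (H1) depth=24
  - 65.248.157.0/24 clear@24
  + 65.248.157.0/24 (H1) depth=24
  - 65.248.157.0/24 clear@24
  + 0.0.0.0/0 (H0) depth=0
  ? 225.30.230.179  path d0:H0→d1:-→d2:-  best=H0
  + 217.178.0.0/16 (H3) depth=16
  + 217.178.243.0/24 (H2) depth=24
  + 222.85.160.0/21 (H3) depth=21
  ? 217.178.243.35  path d0:H0→d1:-→d2:-→d3:-→d4:-→d5:-→d6:-→d7:-→d8:-→d9:-→d10:-→d11:-→d12:-→d13:-→d14:-→d15:-→d16:H3→d17:-→d18:-→d19:-→d20:-→d21:-→d22:-→d23:-→d24:H2  best=H2
  ? 222.85.160.0  path d0:H0→d1:-→d2:-→d3:-→d4:-→d5:-→d6:-→d7:-→d8:-→d9:-→d10:-→d11:-→d12:-→d13:-→d14:-→d15:-→d16:-→d17:-→d18:-→d19:-→d20:-→d21:H3  best=H3
  + 217.0.0.0/8 (H3) depth=8
  ? 217.0.210.146  path d0:H0→d1:-→d2:-→d3:-→d4:-→d5:-→d6:-→d7:-→d8:H3  best=H3
  ? 89.68.99.253  path d0:H0→d1:-→d2:-→d3:-  best=H0
  + 0.0.0.0/0 (H3) depth=0
  + 161.127.64.0/19 (H0) depth=19
  + 222.85.0.0/16 (H0) depth=16
  ? 217.0.0.0  path d0:H3→d1:-→d2:-→d3:-→d4:-→d5:-→d6:-→d7:-→d8:H3  best=H3
  ? 222.85.160.2  path d0:H3→d1:-→d2:-→d3:-→d4:-→d5:-→d6:-→d7:-→d8:-→d9:-→d10:-→d11:-→d12:-→d13:-→d14:-→d15:-→d16:H0→d17:-→d18:-→d19:-→d20:-→d21:H3  best=H3
  ? 222.85.160.0  path d0:H3→d1:-→d2:-→d3:-→d4:-→d5:-→d6:-→d7:-→d8:-→d9:-→d10:-→d11:-→d12:-→d13:-→d14:-→d15:-→d16:H0→d17:-→d18:-→d19:-→d20:-→d21:H3  best=H3
  ? 222.85.0.89  path d0:H3→d1:-→d2:-→d3:-→d4:-→d5:-→d6:-→d7:-→d8:-→d9:-→d10:-→d11:-→d12:-→d13:-→d14:-→d15:-→d16:H0  best=H0
  + 222.0.0.0/8 (H1) depth=8
  + 222.85.162.77/32 (H2) depth=32
  + 161.0.0.0/8 (H2) depth=8
  + 0.0.0.0/0 (H1) depth=0
  + 161.127.74.0/24 (H0) depth=24
  + 222.85.162.77/32 (H2) depth=32
  ? 161.127.66.183  path d0:H1→d1:-→d2:-→d3:-→d4:-→d5:-→d6:-→d7:-→d8:H2→d9:-→d10:-→d11:-→d12:-→d13:-→d14:-→d15:-→d16:-→d17:-→d18:-→d19:H0→d20:-  best=H0
  ? 217.178.243.0  path d0:H1→d1:-→d2:-→d3:-→d4:-→d5:-→d6:-→d7:-→d8:H3→d9:-→d10:-→d11:-→d12:-→d13:-→d14:-→d15:-→d16:H3→d17:-→d18:-→d19:-→d20:-→d21:-→d22:-→d23:-→d24:H2  best=H2
  ? 20.95.69.228  path d0:H1→d1:-  best=H1
  ? 222.85.0.0  path d0:H1→d1:-→d2:-→d3:-→d4:-→d5:-→d6:-→d7:-→d8:H1→d9:-→d10:-→d11:-→d12:-→d13:-→d14:-→d15:-→d16:H0  best=H0
  ? 217.0.0.162  path d0:H1→d1:-→d2:-→d3:-→d4:-→d5:-→d6:-→d7:-→d8:H3  best=H3
  ? 161.127.64.12  path d0:H1→d1:-→d2:-→d3:-→d4:-→d5:-→d6:-→d7:-→d8:H2→d9:-→d10:-→d11:-→d12:-→d13:-→d14:-→d15:-→d16:-→d17:-→d18:-→d19:H0→d20:-  best=H0
  + 161.112.0.0/12 (H2) depth=12

== LOOKUPS ==
["H2","H0","H2","H3","H3","H0","H3","H3","H3","H0","H0","H2","H1","H0","H3","H0"]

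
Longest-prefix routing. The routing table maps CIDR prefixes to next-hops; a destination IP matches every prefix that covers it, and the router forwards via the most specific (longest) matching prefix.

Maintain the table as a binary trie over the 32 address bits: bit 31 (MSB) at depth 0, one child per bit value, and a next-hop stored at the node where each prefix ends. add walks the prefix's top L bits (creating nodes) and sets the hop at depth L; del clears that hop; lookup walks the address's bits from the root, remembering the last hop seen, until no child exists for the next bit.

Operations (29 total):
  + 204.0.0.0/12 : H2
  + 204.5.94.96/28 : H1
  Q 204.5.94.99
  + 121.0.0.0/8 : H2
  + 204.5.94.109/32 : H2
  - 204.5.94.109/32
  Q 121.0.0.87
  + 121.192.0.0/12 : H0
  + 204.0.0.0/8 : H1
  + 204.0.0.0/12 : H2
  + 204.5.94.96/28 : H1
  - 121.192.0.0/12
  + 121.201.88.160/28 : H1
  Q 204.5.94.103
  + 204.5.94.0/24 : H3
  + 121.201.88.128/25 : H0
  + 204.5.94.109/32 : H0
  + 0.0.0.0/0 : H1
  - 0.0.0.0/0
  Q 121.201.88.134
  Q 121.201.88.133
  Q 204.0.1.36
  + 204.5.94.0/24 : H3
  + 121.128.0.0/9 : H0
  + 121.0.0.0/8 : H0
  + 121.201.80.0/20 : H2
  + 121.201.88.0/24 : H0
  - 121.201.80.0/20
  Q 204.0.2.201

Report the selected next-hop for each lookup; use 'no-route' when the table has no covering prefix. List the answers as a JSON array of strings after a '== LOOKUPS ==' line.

Trace:
  + 204.0.0.0/12 (H2) depth=12
  + 204.5.94.96/28 (H1) depth=28
  lookup 204.5.94.99: bits 1100110000000101010111100110 walk d0:-→d1:-→d2:-→d3:-→d4:-→d5:-→d6:-→d7:-→d8:-→d9:-→d10:-→d11:-→d12:H2→d13:-→d14:-→d15:-→d16:-→d17:-→d18:-→d19:-→d20:-→d21:-→d22:-→d23:-→d24:-→d25:-→d26:-→d27:-→d28:H1 -> H1
  + 121.0.0.0/8 (H2) depth=8
  + 204.5.94.109/32 (H2) depth=32
  - 204.5.94.109/32 clear@32
  lookup 121.0.0.87: bits 01111001 walk d0:-→d1:-→d2:-→d3:-→d4:-→d5:-→d6:-→d7:-→d8:H2 -> H2
  + 121.192.0.0/12 (H0) depth=12
  + 204.0.0.0/8 (H1) depth=8
  + 204.0.0.0/12 (H2) depth=12
  + 204.5.94.96/28 (H1) depth=28
  - 121.192.0.0/12 clear@12
  + 121.201.88.160/28 (H1) depth=28
  lookup 204.5.94.103: bits 1100110000000101010111100110 walk d0:-→d1:-→d2:-→d3:-→d4:-→d5:-→d6:-→d7:-→d8:H1→d9:-→d10:-→d11:-→d12:H2→d13:-→d14:-→d15:-→d16:-→d17:-→d18:-→d19:-→d20:-→d21:-→d22:-→d23:-→d24:-→d25:-→d26:-→d27:-→d28:H1 -> H1
  + 204.5.94.0/24 (H3) depth=24
  + 121.201.88.128/25 (H0) depth=25
  + 204.5.94.109/32 (H0) depth=32
  + 0.0.0.0/0 (H1) depth=0
  - 0.0.0.0/0 clear@0
  lookup 121.201.88.134: bits 01111001110010010101100010 walk d0:-→d1:-→d2:-→d3:-→d4:-→d5:-→d6:-→d7:-→d8:H2→d9:-→d10:-→d11:-→d12:-→d13:-→d14:-→d15:-→d16:-→d17:-→d18:-→d19:-→d20:-→d21:-→d22:-→d23:-→d24:-→d25:H0→d26:- -> H0
  lookup 121.201.88.133: bits 01111001110010010101100010 walk d0:-→d1:-→d2:-→d3:-→d4:-→d5:-→d6:-→d7:-→d8:H2→d9:-→d10:-→d11:-→d12:-→d13:-→d14:-→d15:-→d16:-→d17:-→d18:-→d19:-→d20:-→d21:-→d22:-→d23:-→d24:-→d25:H0→d26:- -> H0
  lookup 204.0.1.36: bits 1100110000000 walk d0:-→d1:-→d2:-→d3:-→d4:-→d5:-→d6:-→d7:-→d8:H1→d9:-→d10:-→d11:-→d12:H2→d13:- -> H2
  + 204.5.94.0/24 (H3) depth=24
  + 121.128.0.0/9 (H0) depth=9
  + 121.0.0.0/8 (H0) depth=8
  + 121.201.80.0/20 (H2) depth=20
  + 121.201.88.0/24 (H0) depth=24
  - 121.201.80.0/20 clear@20
  lookup 204.0.2.201: bits 1100110000000 walk d0:-→d1:-→d2:-→d3:-→d4:-→d5:-→d6:-→d7:-→d8:H1→d9:-→d10:-→d11:-→d12:H2→d13:- -> H2

== LOOKUPS ==
["H1","H2","H1","H0","H0","H2","H2"]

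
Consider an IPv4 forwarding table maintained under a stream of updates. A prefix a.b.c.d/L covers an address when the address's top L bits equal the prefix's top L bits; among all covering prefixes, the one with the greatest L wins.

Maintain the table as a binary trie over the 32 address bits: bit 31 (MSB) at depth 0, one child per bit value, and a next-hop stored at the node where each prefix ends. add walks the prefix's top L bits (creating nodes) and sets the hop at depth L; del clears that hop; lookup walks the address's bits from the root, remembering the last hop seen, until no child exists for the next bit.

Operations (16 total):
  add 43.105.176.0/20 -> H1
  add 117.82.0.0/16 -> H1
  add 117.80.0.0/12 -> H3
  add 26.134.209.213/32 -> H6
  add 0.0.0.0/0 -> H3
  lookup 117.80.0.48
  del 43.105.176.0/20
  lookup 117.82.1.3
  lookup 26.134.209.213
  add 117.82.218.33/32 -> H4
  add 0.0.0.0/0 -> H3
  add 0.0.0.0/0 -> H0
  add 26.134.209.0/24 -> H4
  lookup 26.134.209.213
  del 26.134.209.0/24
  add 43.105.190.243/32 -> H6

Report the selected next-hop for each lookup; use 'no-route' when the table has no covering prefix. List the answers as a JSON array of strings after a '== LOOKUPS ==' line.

Trace:
  add 43.105.176.0/20 -> H1 at depth 20
  add 117.82.0.0/16 -> H1 at depth 16
  add 117.80.0.0/12 -> H3 at depth 12
  add 26.134.209.213/32 -> H6 at depth 32
  add 0.0.0.0/0 -> H3 at depth 0
  Q 117.80.0.48: descend 01110101010100 ; hops seen [H3,H3] ; pick H3
  - 43.105.176.0/20 clear@20
  Q 117.82.1.3: descend 0111010101010010 ; hops seen [H3,H3,H1] ; pick H1
  Q 26.134.209.213: descend 00011010100001101101000111010101 ; hops seen [H3,H6] ; pick H6
  add 117.82.218.33/32 -> H4 at depth 32
  add 0.0.0.0/0 -> H3 at depth 0
  add 0.0.0.0/0 -> H0 at depth 0
  add 26.134.209.0/24 -> H4 at depth 24
  Q 26.134.209.213: descend 00011010100001101101000111010101 ; hops seen [H0,H4,H6] ; pick H6
  - 26.134.209.0/24 clear@24
  add 43.105.190.243/32 -> H6 at depth 32

== LOOKUPS ==
["H3","H1","H6","H6"]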